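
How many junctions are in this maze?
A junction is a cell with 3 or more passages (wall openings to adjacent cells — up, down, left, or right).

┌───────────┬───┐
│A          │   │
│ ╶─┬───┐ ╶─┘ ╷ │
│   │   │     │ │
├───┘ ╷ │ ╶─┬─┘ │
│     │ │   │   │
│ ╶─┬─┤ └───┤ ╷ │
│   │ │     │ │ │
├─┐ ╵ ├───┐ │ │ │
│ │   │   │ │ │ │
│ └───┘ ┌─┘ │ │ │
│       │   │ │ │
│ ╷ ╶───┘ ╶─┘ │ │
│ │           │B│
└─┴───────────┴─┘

Checking each cell for number of passages:

Junctions found (3+ passages):
  (0, 4): 3 passages
  (1, 4): 3 passages
  (2, 7): 3 passages
  (5, 0): 3 passages
  (5, 1): 3 passages
  (6, 4): 3 passages
Total junctions: 6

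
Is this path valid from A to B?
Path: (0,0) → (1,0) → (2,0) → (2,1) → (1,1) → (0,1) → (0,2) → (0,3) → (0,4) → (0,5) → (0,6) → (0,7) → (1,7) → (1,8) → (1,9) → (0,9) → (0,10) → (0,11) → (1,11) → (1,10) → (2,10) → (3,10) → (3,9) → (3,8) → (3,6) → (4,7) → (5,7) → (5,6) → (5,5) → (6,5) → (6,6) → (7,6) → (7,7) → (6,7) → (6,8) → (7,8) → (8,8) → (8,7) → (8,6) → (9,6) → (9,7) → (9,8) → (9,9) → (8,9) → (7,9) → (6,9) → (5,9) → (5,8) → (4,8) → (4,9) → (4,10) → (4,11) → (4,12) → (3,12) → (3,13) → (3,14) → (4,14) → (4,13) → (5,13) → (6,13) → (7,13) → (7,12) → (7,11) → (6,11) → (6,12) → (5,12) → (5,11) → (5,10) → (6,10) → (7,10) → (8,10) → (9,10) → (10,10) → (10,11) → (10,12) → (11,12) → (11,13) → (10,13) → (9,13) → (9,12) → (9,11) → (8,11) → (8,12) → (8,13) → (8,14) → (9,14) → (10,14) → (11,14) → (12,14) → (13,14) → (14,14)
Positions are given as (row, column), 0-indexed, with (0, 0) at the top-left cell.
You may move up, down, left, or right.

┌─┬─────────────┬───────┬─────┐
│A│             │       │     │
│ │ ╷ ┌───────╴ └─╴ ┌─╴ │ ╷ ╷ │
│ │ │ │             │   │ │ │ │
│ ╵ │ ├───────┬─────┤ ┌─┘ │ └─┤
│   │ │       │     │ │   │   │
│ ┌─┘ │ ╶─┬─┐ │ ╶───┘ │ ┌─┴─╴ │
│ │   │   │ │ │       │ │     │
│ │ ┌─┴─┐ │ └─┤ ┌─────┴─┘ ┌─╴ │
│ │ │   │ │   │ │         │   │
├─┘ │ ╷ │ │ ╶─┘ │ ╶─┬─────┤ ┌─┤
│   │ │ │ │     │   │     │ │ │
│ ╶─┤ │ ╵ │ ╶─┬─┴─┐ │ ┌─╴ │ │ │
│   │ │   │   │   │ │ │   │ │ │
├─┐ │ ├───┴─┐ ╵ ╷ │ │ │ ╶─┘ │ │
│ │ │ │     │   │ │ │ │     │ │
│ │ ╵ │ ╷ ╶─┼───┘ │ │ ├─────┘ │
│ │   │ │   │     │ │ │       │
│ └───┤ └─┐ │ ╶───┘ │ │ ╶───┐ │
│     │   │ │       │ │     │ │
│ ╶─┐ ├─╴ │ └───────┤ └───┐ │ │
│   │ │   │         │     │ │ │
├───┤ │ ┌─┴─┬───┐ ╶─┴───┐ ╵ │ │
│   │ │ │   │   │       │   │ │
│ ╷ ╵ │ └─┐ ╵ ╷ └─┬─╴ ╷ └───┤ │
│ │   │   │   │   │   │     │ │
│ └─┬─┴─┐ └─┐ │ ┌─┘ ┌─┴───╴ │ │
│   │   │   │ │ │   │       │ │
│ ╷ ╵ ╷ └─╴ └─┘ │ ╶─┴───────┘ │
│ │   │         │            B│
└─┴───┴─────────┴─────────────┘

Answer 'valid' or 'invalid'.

Checking path validity:
Result: Invalid move at step 24: cannot move from (3, 8) to (3, 6).

invalid

Correct solution:

┌─┬─────────────┬───────┬─────┐
│A│↱ → → → → → ↓│  ↱ → ↓│     │
│ │ ╷ ┌───────╴ └─╴ ┌─╴ │ ╷ ╷ │
│↓│↑│ │        ↳ → ↑│↓ ↲│ │ │ │
│ ╵ │ ├───────┬─────┤ ┌─┘ │ └─┤
│↳ ↑│ │       │     │↓│   │   │
│ ┌─┘ │ ╶─┬─┐ │ ╶───┘ │ ┌─┴─╴ │
│ │   │   │ │ │↓ ← ← ↲│ │↱ → ↓│
│ │ ┌─┴─┐ │ └─┤ ┌─────┴─┘ ┌─╴ │
│ │ │   │ │   │↓│↱ → → → ↑│↓ ↲│
├─┘ │ ╷ │ │ ╶─┘ │ ╶─┬─────┤ ┌─┤
│   │ │ │ │↓ ← ↲│↑ ↰│↓ ← ↰│↓│ │
│ ╶─┤ │ ╵ │ ╶─┬─┴─┐ │ ┌─╴ │ │ │
│   │ │   │↳ ↓│↱ ↓│↑│↓│↱ ↑│↓│ │
├─┐ │ ├───┴─┐ ╵ ╷ │ │ │ ╶─┘ │ │
│ │ │ │     │↳ ↑│↓│↑│↓│↑ ← ↲│ │
│ │ ╵ │ ╷ ╶─┼───┘ │ │ ├─────┘ │
│ │   │ │   │↓ ← ↲│↑│↓│↱ → → ↓│
│ └───┤ └─┐ │ ╶───┘ │ │ ╶───┐ │
│     │   │ │↳ → → ↑│↓│↑ ← ↰│↓│
│ ╶─┐ ├─╴ │ └───────┤ └───┐ │ │
│   │ │   │         │↳ → ↓│↑│↓│
├───┤ │ ┌─┴─┬───┐ ╶─┴───┐ ╵ │ │
│   │ │ │   │   │       │↳ ↑│↓│
│ ╷ ╵ │ └─┐ ╵ ╷ └─┬─╴ ╷ └───┤ │
│ │   │   │   │   │   │     │↓│
│ └─┬─┴─┐ └─┐ │ ┌─┘ ┌─┴───╴ │ │
│   │   │   │ │ │   │       │↓│
│ ╷ ╵ ╷ └─╴ └─┘ │ ╶─┴───────┘ │
│ │   │         │            B│
└─┴───┴─────────┴─────────────┘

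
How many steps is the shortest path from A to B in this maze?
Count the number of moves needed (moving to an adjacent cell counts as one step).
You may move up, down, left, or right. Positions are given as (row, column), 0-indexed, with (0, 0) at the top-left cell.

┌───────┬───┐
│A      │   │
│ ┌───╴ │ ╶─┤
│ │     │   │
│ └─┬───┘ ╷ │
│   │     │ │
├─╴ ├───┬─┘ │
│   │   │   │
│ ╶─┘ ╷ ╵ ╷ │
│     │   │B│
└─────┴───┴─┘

Using BFS to find shortest path:
Start: (0, 0), End: (4, 5)
Path found:
(0,0) → (1,0) → (2,0) → (2,1) → (3,1) → (3,0) → (4,0) → (4,1) → (4,2) → (3,2) → (3,3) → (4,3) → (4,4) → (3,4) → (3,5) → (4,5)
Number of steps: 15

Solution:

┌───────┬───┐
│A      │   │
│ ┌───╴ │ ╶─┤
│↓│     │   │
│ └─┬───┘ ╷ │
│↳ ↓│     │ │
├─╴ ├───┬─┘ │
│↓ ↲│↱ ↓│↱ ↓│
│ ╶─┘ ╷ ╵ ╷ │
│↳ → ↑│↳ ↑│B│
└─────┴───┴─┘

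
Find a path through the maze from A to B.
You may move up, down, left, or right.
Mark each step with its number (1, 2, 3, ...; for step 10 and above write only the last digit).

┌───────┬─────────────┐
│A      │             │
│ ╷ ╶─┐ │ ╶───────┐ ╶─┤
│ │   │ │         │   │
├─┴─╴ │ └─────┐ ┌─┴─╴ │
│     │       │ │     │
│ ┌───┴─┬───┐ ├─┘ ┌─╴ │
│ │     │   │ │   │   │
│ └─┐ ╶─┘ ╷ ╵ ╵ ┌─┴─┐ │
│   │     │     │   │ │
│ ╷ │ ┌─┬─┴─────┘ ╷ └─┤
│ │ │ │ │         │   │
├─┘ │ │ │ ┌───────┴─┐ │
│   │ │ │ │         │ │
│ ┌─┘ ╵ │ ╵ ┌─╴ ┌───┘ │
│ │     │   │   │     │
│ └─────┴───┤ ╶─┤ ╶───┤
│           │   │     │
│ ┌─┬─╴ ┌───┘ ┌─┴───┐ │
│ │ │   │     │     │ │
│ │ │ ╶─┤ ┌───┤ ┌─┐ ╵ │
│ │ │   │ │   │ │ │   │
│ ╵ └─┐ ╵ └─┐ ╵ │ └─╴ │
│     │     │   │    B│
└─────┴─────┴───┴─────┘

Finding the shortest path through the maze:
Path length: 55 steps
Directions: right → down → right → down → left → left → down → down → right → down → down → left → down → down → right → right → right → down → left → down → right → down → right → up → up → right → right → up → up → right → up → left → left → down → left → up → up → right → right → right → right → up → right → down → right → down → down → left → left → down → right → right → down → down → down

Solution:

┌───────┬─────────────┐
│A 1    │             │
│ ╷ ╶─┐ │ ╶───────┐ ╶─┤
│ │2 3│ │         │   │
├─┴─╴ │ └─────┐ ┌─┴─╴ │
│6 5 4│       │ │     │
│ ┌───┴─┬───┐ ├─┘ ┌─╴ │
│7│     │   │ │   │   │
│ └─┐ ╶─┘ ╷ ╵ ╵ ┌─┴─┐ │
│8 9│     │     │2 3│ │
│ ╷ │ ┌─┬─┴─────┘ ╷ └─┤
│ │0│ │ │7 8 9 0 1│4 5│
├─┘ │ │ │ ┌───────┴─┐ │
│2 1│ │ │6│3 2 1    │6│
│ ┌─┘ ╵ │ ╵ ┌─╴ ┌───┘ │
│3│     │5 4│9 0│9 8 7│
│ └─────┴───┤ ╶─┤ ╶───┤
│4 5 6 7    │8  │0 1 2│
│ ┌─┬─╴ ┌───┘ ┌─┴───┐ │
│ │ │9 8│5 6 7│     │3│
│ │ │ ╶─┤ ┌───┤ ┌─┐ ╵ │
│ │ │0 1│4│   │ │ │  4│
│ ╵ └─┐ ╵ └─┐ ╵ │ └─╴ │
│     │2 3  │   │    B│
└─────┴─────┴───┴─────┘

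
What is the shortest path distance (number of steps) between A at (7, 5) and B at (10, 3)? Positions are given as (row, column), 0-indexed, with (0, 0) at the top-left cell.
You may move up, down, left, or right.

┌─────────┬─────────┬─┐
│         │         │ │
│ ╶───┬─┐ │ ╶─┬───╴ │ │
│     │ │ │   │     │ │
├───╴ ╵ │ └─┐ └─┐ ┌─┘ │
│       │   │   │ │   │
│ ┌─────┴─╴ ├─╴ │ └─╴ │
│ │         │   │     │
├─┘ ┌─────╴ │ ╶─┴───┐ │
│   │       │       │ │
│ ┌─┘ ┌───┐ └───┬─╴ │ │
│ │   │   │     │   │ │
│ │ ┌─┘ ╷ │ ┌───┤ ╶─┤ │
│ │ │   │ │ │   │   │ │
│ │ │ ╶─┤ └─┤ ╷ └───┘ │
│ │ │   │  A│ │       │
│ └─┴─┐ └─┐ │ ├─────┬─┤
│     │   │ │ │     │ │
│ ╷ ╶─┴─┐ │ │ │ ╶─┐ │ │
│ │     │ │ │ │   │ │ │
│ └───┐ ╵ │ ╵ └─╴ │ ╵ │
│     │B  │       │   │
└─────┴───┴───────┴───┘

Finding path from (7, 5) to (10, 3):
Path: (7,5) → (7,4) → (6,4) → (5,4) → (5,3) → (6,3) → (6,2) → (7,2) → (7,3) → (8,3) → (8,4) → (9,4) → (10,4) → (10,3)
Distance: 13 steps

Solution:

┌─────────┬─────────┬─┐
│         │         │ │
│ ╶───┬─┐ │ ╶─┬───╴ │ │
│     │ │ │   │     │ │
├───╴ ╵ │ └─┐ └─┐ ┌─┘ │
│       │   │   │ │   │
│ ┌─────┴─╴ ├─╴ │ └─╴ │
│ │         │   │     │
├─┘ ┌─────╴ │ ╶─┴───┐ │
│   │       │       │ │
│ ┌─┘ ┌───┐ └───┬─╴ │ │
│ │   │↓ ↰│     │   │ │
│ │ ┌─┘ ╷ │ ┌───┤ ╶─┤ │
│ │ │↓ ↲│↑│ │   │   │ │
│ │ │ ╶─┤ └─┤ ╷ └───┘ │
│ │ │↳ ↓│↑ A│ │       │
│ └─┴─┐ └─┐ │ ├─────┬─┤
│     │↳ ↓│ │ │     │ │
│ ╷ ╶─┴─┐ │ │ │ ╶─┐ │ │
│ │     │↓│ │ │   │ │ │
│ └───┐ ╵ │ ╵ └─╴ │ ╵ │
│     │B ↲│       │   │
└─────┴───┴───────┴───┘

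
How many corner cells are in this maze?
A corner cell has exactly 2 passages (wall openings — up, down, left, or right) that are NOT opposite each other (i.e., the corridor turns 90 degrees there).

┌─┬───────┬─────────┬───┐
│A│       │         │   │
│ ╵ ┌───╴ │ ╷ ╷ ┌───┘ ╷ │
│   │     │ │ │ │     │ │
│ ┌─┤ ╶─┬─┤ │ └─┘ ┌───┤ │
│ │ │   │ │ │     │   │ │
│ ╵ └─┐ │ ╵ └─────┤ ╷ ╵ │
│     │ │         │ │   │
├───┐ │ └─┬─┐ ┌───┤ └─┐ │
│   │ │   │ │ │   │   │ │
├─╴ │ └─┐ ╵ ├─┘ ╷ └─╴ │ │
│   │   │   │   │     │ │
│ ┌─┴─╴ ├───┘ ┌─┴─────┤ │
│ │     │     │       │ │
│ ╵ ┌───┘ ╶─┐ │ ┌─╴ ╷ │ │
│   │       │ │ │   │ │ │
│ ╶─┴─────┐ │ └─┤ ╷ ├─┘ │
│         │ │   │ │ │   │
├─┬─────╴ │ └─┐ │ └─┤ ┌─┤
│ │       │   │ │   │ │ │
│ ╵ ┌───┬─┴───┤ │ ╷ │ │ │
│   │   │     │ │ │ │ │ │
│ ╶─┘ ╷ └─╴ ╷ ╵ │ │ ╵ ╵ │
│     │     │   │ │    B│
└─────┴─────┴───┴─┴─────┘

Counting corner cells (2 non-opposite passages):
Total corners: 67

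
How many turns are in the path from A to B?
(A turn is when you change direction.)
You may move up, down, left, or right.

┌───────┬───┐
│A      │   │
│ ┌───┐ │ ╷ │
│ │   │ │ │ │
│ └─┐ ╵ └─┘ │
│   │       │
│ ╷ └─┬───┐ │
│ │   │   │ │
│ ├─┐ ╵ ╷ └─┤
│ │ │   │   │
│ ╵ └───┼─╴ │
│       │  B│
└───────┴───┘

Directions: down, down, right, down, right, down, right, up, right, down, right, down
Number of turns: 10

Solution:

┌───────┬───┐
│A      │   │
│ ┌───┐ │ ╷ │
│↓│   │ │ │ │
│ └─┐ ╵ └─┘ │
│↳ ↓│       │
│ ╷ └─┬───┐ │
│ │↳ ↓│↱ ↓│ │
│ ├─┐ ╵ ╷ └─┤
│ │ │↳ ↑│↳ ↓│
│ ╵ └───┼─╴ │
│       │  B│
└───────┴───┘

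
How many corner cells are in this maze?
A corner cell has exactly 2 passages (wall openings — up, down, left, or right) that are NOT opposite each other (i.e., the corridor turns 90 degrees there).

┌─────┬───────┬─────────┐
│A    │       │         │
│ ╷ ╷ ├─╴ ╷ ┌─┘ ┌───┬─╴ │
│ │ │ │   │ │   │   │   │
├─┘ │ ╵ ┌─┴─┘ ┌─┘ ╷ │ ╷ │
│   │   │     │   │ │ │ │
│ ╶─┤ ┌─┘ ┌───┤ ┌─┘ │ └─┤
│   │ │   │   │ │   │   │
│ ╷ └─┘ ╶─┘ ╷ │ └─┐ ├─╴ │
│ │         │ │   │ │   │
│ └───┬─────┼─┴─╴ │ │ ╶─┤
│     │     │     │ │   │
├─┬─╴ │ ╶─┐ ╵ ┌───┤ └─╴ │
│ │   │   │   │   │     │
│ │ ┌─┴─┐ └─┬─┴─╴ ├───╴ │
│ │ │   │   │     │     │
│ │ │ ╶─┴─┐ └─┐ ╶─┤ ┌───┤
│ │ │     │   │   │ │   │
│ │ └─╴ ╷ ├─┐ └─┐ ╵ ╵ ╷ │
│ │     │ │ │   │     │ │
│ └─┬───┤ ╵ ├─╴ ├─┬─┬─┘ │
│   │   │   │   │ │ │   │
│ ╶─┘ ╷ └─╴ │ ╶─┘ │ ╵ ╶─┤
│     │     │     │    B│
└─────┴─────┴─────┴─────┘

Counting corner cells (2 non-opposite passages):
Total corners: 81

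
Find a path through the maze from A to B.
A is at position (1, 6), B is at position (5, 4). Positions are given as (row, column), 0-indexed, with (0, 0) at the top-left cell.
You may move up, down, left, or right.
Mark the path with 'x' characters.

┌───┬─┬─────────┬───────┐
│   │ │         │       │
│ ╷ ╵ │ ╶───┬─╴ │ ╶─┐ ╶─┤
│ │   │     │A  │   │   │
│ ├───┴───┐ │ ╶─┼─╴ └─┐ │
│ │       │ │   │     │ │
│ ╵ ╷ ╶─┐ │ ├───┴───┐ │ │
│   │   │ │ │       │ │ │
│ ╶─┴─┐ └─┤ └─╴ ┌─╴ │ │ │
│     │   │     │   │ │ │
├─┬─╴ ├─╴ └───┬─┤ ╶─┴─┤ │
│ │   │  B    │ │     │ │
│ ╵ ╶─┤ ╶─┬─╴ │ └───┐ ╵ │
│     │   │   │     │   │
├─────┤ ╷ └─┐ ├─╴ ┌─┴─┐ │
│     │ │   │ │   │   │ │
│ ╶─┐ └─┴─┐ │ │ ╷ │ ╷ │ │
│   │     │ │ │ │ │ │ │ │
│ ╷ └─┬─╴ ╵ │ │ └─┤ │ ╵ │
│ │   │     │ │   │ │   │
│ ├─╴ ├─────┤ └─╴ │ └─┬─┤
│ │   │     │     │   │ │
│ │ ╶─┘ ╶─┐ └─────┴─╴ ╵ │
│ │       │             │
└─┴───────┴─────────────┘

Finding the shortest path from (1, 6) to (5, 4):
Path length: 68 steps
Directions: right → up → left → left → left → left → down → right → right → down → down → down → right → right → up → right → right → down → left → down → right → right → down → right → down → down → down → left → up → up → left → down → down → down → right → down → left → left → left → left → left → up → left → left → down → left → left → up → right → up → left → up → left → up → right → right → down → right → right → down → right → up → up → left → up → left → up → right

Solution:

┌───┬─┬─────────┬───────┐
│   │ │x x x x x│       │
│ ╷ ╵ │ ╶───┬─╴ │ ╶─┐ ╶─┤
│ │   │x x x│A x│   │   │
│ ├───┴───┐ │ ╶─┼─╴ └─┐ │
│ │       │x│   │     │ │
│ ╵ ╷ ╶─┐ │ ├───┴───┐ │ │
│   │   │ │x│  x x x│ │ │
│ ╶─┴─┐ └─┤ └─╴ ┌─╴ │ │ │
│     │   │x x x│x x│ │ │
├─┬─╴ ├─╴ └───┬─┤ ╶─┴─┤ │
│ │   │x B    │ │x x x│ │
│ ╵ ╶─┤ ╶─┬─╴ │ └───┐ ╵ │
│     │x x│   │     │x x│
├─────┤ ╷ └─┐ ├─╴ ┌─┴─┐ │
│x x x│ │x x│ │   │x x│x│
│ ╶─┐ └─┴─┐ │ │ ╷ │ ╷ │ │
│x x│x x x│x│ │ │ │x│x│x│
│ ╷ └─┬─╴ ╵ │ │ └─┤ │ ╵ │
│ │x x│  x x│ │   │x│x x│
│ ├─╴ ├─────┤ └─╴ │ └─┬─┤
│ │x x│x x x│     │x x│ │
│ │ ╶─┘ ╶─┐ └─────┴─╴ ╵ │
│ │x x x  │x x x x x x  │
└─┴───────┴─────────────┘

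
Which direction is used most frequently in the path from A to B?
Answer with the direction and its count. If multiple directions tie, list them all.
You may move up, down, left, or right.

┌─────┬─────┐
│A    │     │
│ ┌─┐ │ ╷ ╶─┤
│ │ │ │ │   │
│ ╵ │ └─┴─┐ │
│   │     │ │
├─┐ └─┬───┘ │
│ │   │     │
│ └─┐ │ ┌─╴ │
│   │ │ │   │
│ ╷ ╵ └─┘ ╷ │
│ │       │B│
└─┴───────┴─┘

Directions: down, down, right, down, right, down, down, right, right, up, right, down
Counts: {'down': 6, 'right': 5, 'up': 1}
Most common: down (6 times)

Solution:

┌─────┬─────┐
│A    │     │
│ ┌─┐ │ ╷ ╶─┤
│↓│ │ │ │   │
│ ╵ │ └─┴─┐ │
│↳ ↓│     │ │
├─┐ └─┬───┘ │
│ │↳ ↓│     │
│ └─┐ │ ┌─╴ │
│   │↓│ │↱ ↓│
│ ╷ ╵ └─┘ ╷ │
│ │  ↳ → ↑│B│
└─┴───────┴─┘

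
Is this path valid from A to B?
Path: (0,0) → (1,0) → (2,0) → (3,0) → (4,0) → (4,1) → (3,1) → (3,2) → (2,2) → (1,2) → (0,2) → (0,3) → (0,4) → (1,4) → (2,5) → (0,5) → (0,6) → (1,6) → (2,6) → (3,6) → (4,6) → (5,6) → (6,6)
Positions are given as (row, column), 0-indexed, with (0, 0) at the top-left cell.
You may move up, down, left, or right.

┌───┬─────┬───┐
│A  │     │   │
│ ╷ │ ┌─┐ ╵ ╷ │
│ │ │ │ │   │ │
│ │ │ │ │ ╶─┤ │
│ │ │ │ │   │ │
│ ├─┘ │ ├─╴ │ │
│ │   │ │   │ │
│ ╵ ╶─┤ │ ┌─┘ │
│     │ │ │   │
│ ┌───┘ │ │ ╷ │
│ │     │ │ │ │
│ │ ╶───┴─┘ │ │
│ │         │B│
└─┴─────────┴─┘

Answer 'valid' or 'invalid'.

Checking path validity:
Result: Invalid move at step 14: cannot move from (1, 4) to (2, 5).

invalid

Correct solution:

┌───┬─────┬───┐
│A  │↱ → ↓│↱ ↓│
│ ╷ │ ┌─┐ ╵ ╷ │
│↓│ │↑│ │↳ ↑│↓│
│ │ │ │ │ ╶─┤ │
│↓│ │↑│ │   │↓│
│ ├─┘ │ ├─╴ │ │
│↓│↱ ↑│ │   │↓│
│ ╵ ╶─┤ │ ┌─┘ │
│↳ ↑  │ │ │  ↓│
│ ┌───┘ │ │ ╷ │
│ │     │ │ │↓│
│ │ ╶───┴─┘ │ │
│ │         │B│
└─┴─────────┴─┘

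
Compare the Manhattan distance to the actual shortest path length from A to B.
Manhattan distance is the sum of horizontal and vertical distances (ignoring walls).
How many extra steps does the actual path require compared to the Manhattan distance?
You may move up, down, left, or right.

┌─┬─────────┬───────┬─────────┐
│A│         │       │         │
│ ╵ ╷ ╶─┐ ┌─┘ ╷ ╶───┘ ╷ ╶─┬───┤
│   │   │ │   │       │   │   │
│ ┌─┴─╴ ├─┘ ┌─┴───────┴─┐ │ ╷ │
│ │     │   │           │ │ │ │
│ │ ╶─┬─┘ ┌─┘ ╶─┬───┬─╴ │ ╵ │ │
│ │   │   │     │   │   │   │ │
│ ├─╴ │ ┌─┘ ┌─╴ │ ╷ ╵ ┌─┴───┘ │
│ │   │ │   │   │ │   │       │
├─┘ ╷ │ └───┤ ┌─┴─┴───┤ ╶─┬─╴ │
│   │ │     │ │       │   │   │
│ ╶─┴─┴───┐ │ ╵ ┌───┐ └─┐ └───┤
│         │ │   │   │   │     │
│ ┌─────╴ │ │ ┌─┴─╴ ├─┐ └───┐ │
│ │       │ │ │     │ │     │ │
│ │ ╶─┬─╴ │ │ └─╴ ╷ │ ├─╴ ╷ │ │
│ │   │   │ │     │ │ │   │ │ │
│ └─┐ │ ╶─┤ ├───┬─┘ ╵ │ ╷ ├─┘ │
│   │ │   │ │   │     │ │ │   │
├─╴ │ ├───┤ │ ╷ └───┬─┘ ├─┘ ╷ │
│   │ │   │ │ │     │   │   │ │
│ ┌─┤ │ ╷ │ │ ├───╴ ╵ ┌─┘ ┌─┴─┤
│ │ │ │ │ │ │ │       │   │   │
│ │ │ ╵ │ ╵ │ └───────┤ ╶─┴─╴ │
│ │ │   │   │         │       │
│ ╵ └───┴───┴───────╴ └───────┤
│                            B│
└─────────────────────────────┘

Manhattan distance: |13 - 0| + |14 - 0| = 27
Actual path length: 39
Extra steps: 39 - 27 = 12

Solution:

┌─┬─────────┬───────┬─────────┐
│A│↱ ↓      │       │         │
│ ╵ ╷ ╶─┐ ┌─┘ ╷ ╶───┘ ╷ ╶─┬───┤
│↳ ↑│↳ ↓│ │   │       │   │   │
│ ┌─┴─╴ ├─┘ ┌─┴───────┴─┐ │ ╷ │
│ │↓ ← ↲│   │           │ │ │ │
│ │ ╶─┬─┘ ┌─┘ ╶─┬───┬─╴ │ ╵ │ │
│ │↳ ↓│   │     │   │   │   │ │
│ ├─╴ │ ┌─┘ ┌─╴ │ ╷ ╵ ┌─┴───┘ │
│ │↓ ↲│ │   │   │ │   │       │
├─┘ ╷ │ └───┤ ┌─┴─┴───┤ ╶─┬─╴ │
│↓ ↲│ │     │ │       │   │   │
│ ╶─┴─┴───┐ │ ╵ ┌───┐ └─┐ └───┤
│↓        │ │   │   │   │     │
│ ┌─────╴ │ │ ┌─┴─╴ ├─┐ └───┐ │
│↓│       │ │ │     │ │     │ │
│ │ ╶─┬─╴ │ │ └─╴ ╷ │ ├─╴ ╷ │ │
│↓│   │   │ │     │ │ │   │ │ │
│ └─┐ │ ╶─┤ ├───┬─┘ ╵ │ ╷ ├─┘ │
│↳ ↓│ │   │ │   │     │ │ │   │
├─╴ │ ├───┤ │ ╷ └───┬─┘ ├─┘ ╷ │
│↓ ↲│ │   │ │ │     │   │   │ │
│ ┌─┤ │ ╷ │ │ ├───╴ ╵ ┌─┘ ┌─┴─┤
│↓│ │ │ │ │ │ │       │   │   │
│ │ │ ╵ │ ╵ │ └───────┤ ╶─┴─╴ │
│↓│ │   │   │         │       │
│ ╵ └───┴───┴───────╴ └───────┤
│↳ → → → → → → → → → → → → → B│
└─────────────────────────────┘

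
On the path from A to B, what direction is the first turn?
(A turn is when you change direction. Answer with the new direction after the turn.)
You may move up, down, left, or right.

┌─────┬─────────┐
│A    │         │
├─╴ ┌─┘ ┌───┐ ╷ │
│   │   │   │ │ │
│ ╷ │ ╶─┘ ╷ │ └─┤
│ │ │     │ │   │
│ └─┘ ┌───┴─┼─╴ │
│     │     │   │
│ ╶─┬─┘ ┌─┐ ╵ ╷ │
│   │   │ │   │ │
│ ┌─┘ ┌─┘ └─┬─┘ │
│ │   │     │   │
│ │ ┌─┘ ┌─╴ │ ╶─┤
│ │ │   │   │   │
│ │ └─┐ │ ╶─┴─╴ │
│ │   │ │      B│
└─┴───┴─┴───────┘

Directions: right, down, left, down, down, right, right, up, up, right, up, right, right, right, down, down, right, down, down, down, left, down, right, down
First turn direction: down

Solution:

┌─────┬─────────┐
│A ↓  │↱ → → ↓  │
├─╴ ┌─┘ ┌───┐ ╷ │
│↓ ↲│↱ ↑│   │↓│ │
│ ╷ │ ╶─┘ ╷ │ └─┤
│↓│ │↑    │ │↳ ↓│
│ └─┘ ┌───┴─┼─╴ │
│↳ → ↑│     │  ↓│
│ ╶─┬─┘ ┌─┐ ╵ ╷ │
│   │   │ │   │↓│
│ ┌─┘ ┌─┘ └─┬─┘ │
│ │   │     │↓ ↲│
│ │ ┌─┘ ┌─╴ │ ╶─┤
│ │ │   │   │↳ ↓│
│ │ └─┐ │ ╶─┴─╴ │
│ │   │ │      B│
└─┴───┴─┴───────┘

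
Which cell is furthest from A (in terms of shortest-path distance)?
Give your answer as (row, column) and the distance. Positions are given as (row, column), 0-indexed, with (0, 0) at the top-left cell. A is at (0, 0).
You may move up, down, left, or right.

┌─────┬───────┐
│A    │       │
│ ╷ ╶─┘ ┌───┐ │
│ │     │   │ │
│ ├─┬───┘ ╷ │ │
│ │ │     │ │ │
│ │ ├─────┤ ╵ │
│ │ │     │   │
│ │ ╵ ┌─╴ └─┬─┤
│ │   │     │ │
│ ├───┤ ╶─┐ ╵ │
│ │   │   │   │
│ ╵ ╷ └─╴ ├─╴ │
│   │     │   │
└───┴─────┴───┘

Computing BFS distances from A to all cells:
Furthest cell: (2, 1)
Distance: 23 steps

Path from A to the furthest cell:

┌─────┬───────┐
│A    │       │
│ ╷ ╶─┘ ┌───┐ │
│↓│     │   │ │
│ ├─┬───┘ ╷ │ │
│↓│B│     │ │ │
│ │ ├─────┤ ╵ │
│↓│↑│↓ ← ↰│   │
│ │ ╵ ┌─╴ └─┬─┤
│↓│↑ ↲│↱ ↑  │ │
│ ├───┤ ╶─┐ ╵ │
│↓│↱ ↓│↑ ↰│   │
│ ╵ ╷ └─╴ ├─╴ │
│↳ ↑│↳ → ↑│   │
└───┴─────┴───┘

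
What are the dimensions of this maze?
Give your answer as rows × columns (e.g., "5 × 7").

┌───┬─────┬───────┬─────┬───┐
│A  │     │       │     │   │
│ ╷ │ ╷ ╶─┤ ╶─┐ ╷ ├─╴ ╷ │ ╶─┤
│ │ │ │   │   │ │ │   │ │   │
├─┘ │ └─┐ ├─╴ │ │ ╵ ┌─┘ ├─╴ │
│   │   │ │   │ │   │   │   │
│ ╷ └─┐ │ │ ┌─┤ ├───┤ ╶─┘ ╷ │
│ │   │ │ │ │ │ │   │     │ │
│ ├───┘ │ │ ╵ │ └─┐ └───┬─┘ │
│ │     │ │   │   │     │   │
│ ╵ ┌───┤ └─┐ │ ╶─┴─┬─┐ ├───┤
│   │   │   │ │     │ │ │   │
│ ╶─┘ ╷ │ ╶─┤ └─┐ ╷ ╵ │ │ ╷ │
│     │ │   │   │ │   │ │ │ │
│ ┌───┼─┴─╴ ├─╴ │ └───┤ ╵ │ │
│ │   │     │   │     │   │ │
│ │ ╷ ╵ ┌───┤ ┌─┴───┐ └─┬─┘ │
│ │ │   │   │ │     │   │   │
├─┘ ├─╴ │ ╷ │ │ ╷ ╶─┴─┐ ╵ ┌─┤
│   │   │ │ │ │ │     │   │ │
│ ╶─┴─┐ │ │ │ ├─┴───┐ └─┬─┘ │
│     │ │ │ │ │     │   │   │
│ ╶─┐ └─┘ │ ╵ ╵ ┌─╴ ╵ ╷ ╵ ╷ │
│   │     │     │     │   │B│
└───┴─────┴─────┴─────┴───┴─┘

Counting the maze dimensions:
Rows (vertical): 12
Columns (horizontal): 14
Dimensions: 12 × 14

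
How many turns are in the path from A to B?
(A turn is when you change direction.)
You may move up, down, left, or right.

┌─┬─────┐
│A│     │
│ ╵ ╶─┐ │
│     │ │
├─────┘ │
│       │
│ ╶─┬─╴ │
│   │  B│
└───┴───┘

Directions: down, right, up, right, right, down, down, down
Number of turns: 4

Solution:

┌─┬─────┐
│A│↱ → ↓│
│ ╵ ╶─┐ │
│↳ ↑  │↓│
├─────┘ │
│      ↓│
│ ╶─┬─╴ │
│   │  B│
└───┴───┘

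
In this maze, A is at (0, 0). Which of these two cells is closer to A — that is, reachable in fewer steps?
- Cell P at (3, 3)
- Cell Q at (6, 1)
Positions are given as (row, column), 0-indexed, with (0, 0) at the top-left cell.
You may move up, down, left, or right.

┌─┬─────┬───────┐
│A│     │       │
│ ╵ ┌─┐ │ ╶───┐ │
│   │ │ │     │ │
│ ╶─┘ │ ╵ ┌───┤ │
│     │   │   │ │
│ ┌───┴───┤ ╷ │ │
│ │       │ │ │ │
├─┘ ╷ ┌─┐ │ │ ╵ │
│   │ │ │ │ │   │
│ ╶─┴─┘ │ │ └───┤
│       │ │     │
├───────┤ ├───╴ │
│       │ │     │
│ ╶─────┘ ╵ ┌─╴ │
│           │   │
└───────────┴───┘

Shortest path A → P at (3, 3): 36 steps
Shortest path A → Q at (6, 1): 37 steps

P is closer (36 steps vs 37 steps).

Path to P:

┌─┬─────┬───────┐
│A│↱ → ↓│↱ → → ↓│
│ ╵ ┌─┐ │ ╶───┐ │
│↳ ↑│ │↓│↑    │↓│
│ ╶─┘ │ ╵ ┌───┤ │
│     │↳ ↑│↓ ↰│↓│
│ ┌───┴───┤ ╷ │ │
│ │    P ↰│↓│↑│↓│
├─┘ ╷ ┌─┐ │ │ ╵ │
│   │ │ │↑│↓│↑ ↲│
│ ╶─┴─┘ │ │ └───┤
│       │↑│↳ → ↓│
├───────┤ ├───╴ │
│       │↑│↓ ← ↲│
│ ╶─────┘ ╵ ┌─╴ │
│        ↑ ↲│   │
└───────────┴───┘

Path to Q:

┌─┬─────┬───────┐
│A│↱ → ↓│↱ → → ↓│
│ ╵ ┌─┐ │ ╶───┐ │
│↳ ↑│ │↓│↑    │↓│
│ ╶─┘ │ ╵ ┌───┤ │
│     │↳ ↑│↓ ↰│↓│
│ ┌───┴───┤ ╷ │ │
│ │       │↓│↑│↓│
├─┘ ╷ ┌─┐ │ │ ╵ │
│   │ │ │ │↓│↑ ↲│
│ ╶─┴─┘ │ │ └───┤
│       │ │↳ → ↓│
├───────┤ ├───╴ │
│↱ Q    │ │↓ ← ↲│
│ ╶─────┘ ╵ ┌─╴ │
│↑ ← ← ← ← ↲│   │
└───────────┴───┘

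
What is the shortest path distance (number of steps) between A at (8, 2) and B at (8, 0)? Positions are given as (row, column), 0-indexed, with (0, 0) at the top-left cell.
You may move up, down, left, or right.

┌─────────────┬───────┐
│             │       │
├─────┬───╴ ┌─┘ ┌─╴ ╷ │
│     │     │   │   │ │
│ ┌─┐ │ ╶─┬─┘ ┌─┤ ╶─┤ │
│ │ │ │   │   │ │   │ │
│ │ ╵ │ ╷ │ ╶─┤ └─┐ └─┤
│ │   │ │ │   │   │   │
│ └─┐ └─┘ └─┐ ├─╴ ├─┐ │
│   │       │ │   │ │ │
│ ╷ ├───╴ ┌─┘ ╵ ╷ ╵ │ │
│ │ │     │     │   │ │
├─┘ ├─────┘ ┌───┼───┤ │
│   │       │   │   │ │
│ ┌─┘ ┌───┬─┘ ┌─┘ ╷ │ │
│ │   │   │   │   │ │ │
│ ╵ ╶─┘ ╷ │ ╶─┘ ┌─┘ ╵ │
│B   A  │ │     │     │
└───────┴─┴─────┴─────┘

Finding path from (8, 2) to (8, 0):
Path: (8,2) → (8,1) → (8,0)
Distance: 2 steps

Solution:

┌─────────────┬───────┐
│             │       │
├─────┬───╴ ┌─┘ ┌─╴ ╷ │
│     │     │   │   │ │
│ ┌─┐ │ ╶─┬─┘ ┌─┤ ╶─┤ │
│ │ │ │   │   │ │   │ │
│ │ ╵ │ ╷ │ ╶─┤ └─┐ └─┤
│ │   │ │ │   │   │   │
│ └─┐ └─┘ └─┐ ├─╴ ├─┐ │
│   │       │ │   │ │ │
│ ╷ ├───╴ ┌─┘ ╵ ╷ ╵ │ │
│ │ │     │     │   │ │
├─┘ ├─────┘ ┌───┼───┤ │
│   │       │   │   │ │
│ ┌─┘ ┌───┬─┘ ┌─┘ ╷ │ │
│ │   │   │   │   │ │ │
│ ╵ ╶─┘ ╷ │ ╶─┘ ┌─┘ ╵ │
│B ← A  │ │     │     │
└───────┴─┴─────┴─────┘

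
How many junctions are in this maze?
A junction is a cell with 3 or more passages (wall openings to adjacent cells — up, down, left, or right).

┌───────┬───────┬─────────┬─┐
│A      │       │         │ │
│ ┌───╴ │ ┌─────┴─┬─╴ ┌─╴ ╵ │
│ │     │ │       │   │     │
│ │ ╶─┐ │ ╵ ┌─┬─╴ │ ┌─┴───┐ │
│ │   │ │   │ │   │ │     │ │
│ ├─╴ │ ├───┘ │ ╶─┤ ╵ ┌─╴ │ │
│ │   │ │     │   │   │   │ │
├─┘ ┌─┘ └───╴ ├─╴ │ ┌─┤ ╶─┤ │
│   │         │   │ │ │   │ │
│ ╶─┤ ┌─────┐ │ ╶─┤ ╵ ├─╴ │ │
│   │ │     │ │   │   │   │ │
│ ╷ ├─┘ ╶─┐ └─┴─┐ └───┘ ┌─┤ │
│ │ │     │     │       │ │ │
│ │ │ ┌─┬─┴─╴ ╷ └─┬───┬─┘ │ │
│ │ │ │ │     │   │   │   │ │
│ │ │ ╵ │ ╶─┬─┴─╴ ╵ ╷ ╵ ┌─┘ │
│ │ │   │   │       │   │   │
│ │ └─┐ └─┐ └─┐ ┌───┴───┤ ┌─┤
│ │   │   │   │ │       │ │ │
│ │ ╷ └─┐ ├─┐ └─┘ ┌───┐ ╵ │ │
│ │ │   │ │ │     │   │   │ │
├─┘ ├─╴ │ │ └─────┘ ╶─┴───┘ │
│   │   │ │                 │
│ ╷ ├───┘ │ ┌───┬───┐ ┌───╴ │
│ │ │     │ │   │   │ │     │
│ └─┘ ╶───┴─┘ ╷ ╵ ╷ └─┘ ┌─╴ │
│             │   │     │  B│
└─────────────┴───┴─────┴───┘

Checking each cell for number of passages:

Junctions found (3+ passages):
  (0, 10): 3 passages
  (1, 3): 3 passages
  (1, 12): 3 passages
  (1, 13): 3 passages
  (3, 6): 3 passages
  (3, 9): 3 passages
  (4, 3): 3 passages
  (4, 6): 3 passages
  (5, 0): 3 passages
  (6, 3): 3 passages
  (6, 6): 3 passages
  (8, 3): 3 passages
  (8, 7): 3 passages
  (8, 8): 3 passages
  (9, 1): 3 passages
  (11, 1): 3 passages
  (11, 5): 3 passages
  (11, 9): 3 passages
  (11, 10): 3 passages
  (11, 13): 3 passages
  (12, 13): 3 passages
  (13, 2): 3 passages
Total junctions: 22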